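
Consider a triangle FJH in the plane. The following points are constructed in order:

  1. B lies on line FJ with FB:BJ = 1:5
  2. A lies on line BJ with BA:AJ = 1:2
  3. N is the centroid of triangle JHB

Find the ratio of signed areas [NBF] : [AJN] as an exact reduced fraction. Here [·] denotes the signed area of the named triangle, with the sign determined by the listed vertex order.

[NBF]:[AJN] = -3/10

Set F = (0, 0), J = (1, 0), H = (0, 1); any affine frame gives the same invariant.
1. B lies on line FJ with FB:BJ = 1:5 ⇒ B = (1/6, 0)
2. A lies on line BJ with BA:AJ = 1:2 ⇒ A = (4/9, 0)
3. N is the centroid of triangle JHB ⇒ N = (7/18, 1/3)
2·[NBF] = -1/18, 2·[AJN] = 5/27
[NBF]:[AJN] = -1/18:5/27 = -3/10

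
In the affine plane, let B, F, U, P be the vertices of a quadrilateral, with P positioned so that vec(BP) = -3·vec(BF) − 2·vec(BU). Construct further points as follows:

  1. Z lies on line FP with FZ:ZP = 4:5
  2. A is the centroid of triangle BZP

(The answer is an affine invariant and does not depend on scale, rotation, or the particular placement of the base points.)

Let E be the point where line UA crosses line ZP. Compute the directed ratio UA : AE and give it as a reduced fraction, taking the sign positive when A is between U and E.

UA:AE = 8

Choose coordinates B = (0, 0), F = (1, 0), U = (0, 1), P = (-3, -2).
1. Z lies on line FP with FZ:ZP = 4:5 ⇒ Z = (-7/9, -8/9)
2. A is the centroid of triangle BZP ⇒ A = (-34/27, -26/27)
line UA meets ZP at E = (-17/12, -29/24)
A = U + t·(E−U) with t = 8/9, so UA:AE = 8/9:1/9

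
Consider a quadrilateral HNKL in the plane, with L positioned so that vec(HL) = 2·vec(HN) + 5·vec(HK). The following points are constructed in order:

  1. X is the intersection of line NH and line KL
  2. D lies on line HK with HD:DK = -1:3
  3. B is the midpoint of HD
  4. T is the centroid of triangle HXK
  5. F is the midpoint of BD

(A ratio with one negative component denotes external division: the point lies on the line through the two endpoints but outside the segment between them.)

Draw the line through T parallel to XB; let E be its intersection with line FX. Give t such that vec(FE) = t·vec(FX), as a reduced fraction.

Assign H = (0, 0), N = (1, 0), K = (0, 1), L = (2, 5) — the answer is frame-independent, so this choice is without loss of generality.
1. X is the intersection of line NH and line KL ⇒ X = (-1/2, 0)
2. D lies on line HK with HD:DK = -1:3 ⇒ D = (0, -1/2)
3. B is the midpoint of HD ⇒ B = (0, -1/4)
4. T is the centroid of triangle HXK ⇒ T = (-1/6, 1/3)
5. F is the midpoint of BD ⇒ F = (0, -3/8)
through T parallel to XB: direction (1/2, -1/4); meets FX at E = (-5/2, 3/2)
E = F + t·(X−F) with t = 5

t = 5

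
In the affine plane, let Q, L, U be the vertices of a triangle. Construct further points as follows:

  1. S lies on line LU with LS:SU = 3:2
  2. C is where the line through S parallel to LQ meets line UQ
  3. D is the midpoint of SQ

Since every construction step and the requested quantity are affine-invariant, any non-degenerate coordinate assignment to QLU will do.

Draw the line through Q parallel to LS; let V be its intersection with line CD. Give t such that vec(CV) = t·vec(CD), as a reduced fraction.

t = 6

Assign Q = (0, 0), L = (1, 0), U = (0, 1) — the answer is frame-independent, so this choice is without loss of generality.
1. S lies on line LU with LS:SU = 3:2 ⇒ S = (2/5, 3/5)
2. C is where the line through S parallel to LQ meets line UQ ⇒ C = (0, 3/5)
3. D is the midpoint of SQ ⇒ D = (1/5, 3/10)
through Q parallel to LS: direction (-3/5, 3/5); meets CD at V = (6/5, -6/5)
V = C + t·(D−C) with t = 6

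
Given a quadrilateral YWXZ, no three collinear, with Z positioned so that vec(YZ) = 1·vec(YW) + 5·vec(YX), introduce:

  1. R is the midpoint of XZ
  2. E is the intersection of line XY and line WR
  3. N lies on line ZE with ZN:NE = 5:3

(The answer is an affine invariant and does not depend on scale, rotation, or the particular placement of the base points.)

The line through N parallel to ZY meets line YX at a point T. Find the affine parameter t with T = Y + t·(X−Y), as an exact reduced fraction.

t = 15/4

Choose coordinates Y = (0, 0), W = (1, 0), X = (0, 1), Z = (1, 5).
1. R is the midpoint of XZ ⇒ R = (1/2, 3)
2. E is the intersection of line XY and line WR ⇒ E = (0, 6)
3. N lies on line ZE with ZN:NE = 5:3 ⇒ N = (3/8, 45/8)
through N parallel to ZY: direction (-1, -5); meets YX at T = (0, 15/4)
T = Y + t·(X−Y) with t = 15/4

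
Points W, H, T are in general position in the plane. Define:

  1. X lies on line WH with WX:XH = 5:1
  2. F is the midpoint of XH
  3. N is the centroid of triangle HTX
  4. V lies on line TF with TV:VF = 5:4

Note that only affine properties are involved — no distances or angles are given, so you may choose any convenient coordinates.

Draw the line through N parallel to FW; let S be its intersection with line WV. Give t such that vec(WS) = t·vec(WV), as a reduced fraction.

Work in coordinates with W = (0, 0), H = (1, 0), T = (0, 1).
1. X lies on line WH with WX:XH = 5:1 ⇒ X = (5/6, 0)
2. F is the midpoint of XH ⇒ F = (11/12, 0)
3. N is the centroid of triangle HTX ⇒ N = (11/18, 1/3)
4. V lies on line TF with TV:VF = 5:4 ⇒ V = (55/108, 4/9)
through N parallel to FW: direction (-11/12, 0); meets WV at S = (55/144, 1/3)
S = W + t·(V−W) with t = 3/4

t = 3/4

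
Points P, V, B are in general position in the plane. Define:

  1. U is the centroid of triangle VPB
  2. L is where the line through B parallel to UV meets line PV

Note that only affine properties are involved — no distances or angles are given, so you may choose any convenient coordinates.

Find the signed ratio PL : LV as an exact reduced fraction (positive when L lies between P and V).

Assign P = (0, 0), V = (1, 0), B = (0, 1) — the answer is frame-independent, so this choice is without loss of generality.
1. U is the centroid of triangle VPB ⇒ U = (1/3, 1/3)
2. L is where the line through B parallel to UV meets line PV ⇒ L = (2, 0)
L = P + t·(V−P) with t = 2, so PL:LV = t:(1−t) = 2:-1

PL:LV = -2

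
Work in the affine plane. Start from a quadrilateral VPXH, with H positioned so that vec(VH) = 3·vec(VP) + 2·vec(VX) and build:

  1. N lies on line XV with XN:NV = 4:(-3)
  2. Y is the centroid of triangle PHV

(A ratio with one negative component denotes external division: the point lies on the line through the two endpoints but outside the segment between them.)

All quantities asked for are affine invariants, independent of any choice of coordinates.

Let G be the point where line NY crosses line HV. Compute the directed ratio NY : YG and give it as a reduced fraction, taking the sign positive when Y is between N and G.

Choose coordinates V = (0, 0), P = (1, 0), X = (0, 1), H = (3, 2).
1. N lies on line XV with XN:NV = 4:(-3) ⇒ N = (0, -3)
2. Y is the centroid of triangle PHV ⇒ Y = (4/3, 2/3)
line NY meets HV at G = (36/25, 24/25)
Y = N + t·(G−N) with t = 25/27, so NY:YG = 25/27:2/27

NY:YG = 25/2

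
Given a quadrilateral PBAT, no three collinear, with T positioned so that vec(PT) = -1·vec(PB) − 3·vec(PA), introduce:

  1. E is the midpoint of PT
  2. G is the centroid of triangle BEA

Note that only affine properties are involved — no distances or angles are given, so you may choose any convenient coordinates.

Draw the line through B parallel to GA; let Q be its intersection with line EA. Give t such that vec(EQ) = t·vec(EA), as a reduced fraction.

Work in coordinates with P = (0, 0), B = (1, 0), A = (0, 1), T = (-1, -3).
1. E is the midpoint of PT ⇒ E = (-1/2, -3/2)
2. G is the centroid of triangle BEA ⇒ G = (1/6, -1/6)
through B parallel to GA: direction (-1/6, 7/6); meets EA at Q = (1/2, 7/2)
Q = E + t·(A−E) with t = 2

t = 2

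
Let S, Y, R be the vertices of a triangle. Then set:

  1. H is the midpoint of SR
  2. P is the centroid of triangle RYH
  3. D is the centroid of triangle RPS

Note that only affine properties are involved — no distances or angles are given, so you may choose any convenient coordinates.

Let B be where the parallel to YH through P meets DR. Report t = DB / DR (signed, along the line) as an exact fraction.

t = 1/4

Assign S = (0, 0), Y = (1, 0), R = (0, 1) — the answer is frame-independent, so this choice is without loss of generality.
1. H is the midpoint of SR ⇒ H = (0, 1/2)
2. P is the centroid of triangle RYH ⇒ P = (1/3, 1/2)
3. D is the centroid of triangle RPS ⇒ D = (1/9, 1/2)
through P parallel to YH: direction (-1, 1/2); meets DR at B = (1/12, 5/8)
B = D + t·(R−D) with t = 1/4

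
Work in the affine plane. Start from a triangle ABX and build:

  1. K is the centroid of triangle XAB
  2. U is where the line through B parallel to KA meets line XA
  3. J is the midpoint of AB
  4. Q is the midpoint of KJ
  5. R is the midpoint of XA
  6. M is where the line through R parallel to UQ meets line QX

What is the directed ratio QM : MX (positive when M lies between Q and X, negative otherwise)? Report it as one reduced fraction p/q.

Work in coordinates with A = (0, 0), B = (1, 0), X = (0, 1).
1. K is the centroid of triangle XAB ⇒ K = (1/3, 1/3)
2. U is where the line through B parallel to KA meets line XA ⇒ U = (0, -1)
3. J is the midpoint of AB ⇒ J = (1/2, 0)
4. Q is the midpoint of KJ ⇒ Q = (5/12, 1/6)
5. R is the midpoint of XA ⇒ R = (0, 1/2)
6. M is where the line through R parallel to UQ meets line QX ⇒ M = (5/48, 19/24)
M = Q + t·(X−Q) with t = 3/4, so QM:MX = t:(1−t) = 3/4:1/4

QM:MX = 3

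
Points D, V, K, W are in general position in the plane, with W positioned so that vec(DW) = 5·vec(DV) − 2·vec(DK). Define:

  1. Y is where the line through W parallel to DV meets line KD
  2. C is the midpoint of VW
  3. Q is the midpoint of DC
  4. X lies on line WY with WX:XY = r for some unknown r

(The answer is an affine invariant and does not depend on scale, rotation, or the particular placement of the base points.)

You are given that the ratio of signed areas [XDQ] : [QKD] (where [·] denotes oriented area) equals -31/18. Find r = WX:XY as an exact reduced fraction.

r = 5

Work in coordinates with D = (0, 0), V = (1, 0), K = (0, 1), W = (5, -2).
1. Y is where the line through W parallel to DV meets line KD ⇒ Y = (0, -2)
2. C is the midpoint of VW ⇒ C = (3, -1)
3. Q is the midpoint of DC ⇒ Q = (3/2, -1/2)
4. With WX:XY = r, write λ = r/(r+1) so X = W + λ·(Y−W); X is affine-linear in λ
Every point depending on X is an affine combination of X and λ-independent points, so each such coordinate is linear in λ; the λ² term in each signed area is a multiple of (Y−W)×(Y−W) = 0, so 2·[XDQ] and 2·[QKD] are each linear in λ. Evaluating at λ=0 and λ=1:
  2·[XDQ] = -5/2·λ − 1/2,   2·[QKD] = 3/2
So [XDQ]:[QKD] = (-5/2·λ − 1/2) / (3/2). Setting this equal to -31/18:
  -5/2·λ − 1/2 = -31/18·(3/2)  ⇒  λ = 5/6
Then r = λ/(1−λ) = (5/6)/(1/6) = 5. Check: with r = 5, X = (5/6, -2) and [XDQ]:[QKD] = -31/18 as required.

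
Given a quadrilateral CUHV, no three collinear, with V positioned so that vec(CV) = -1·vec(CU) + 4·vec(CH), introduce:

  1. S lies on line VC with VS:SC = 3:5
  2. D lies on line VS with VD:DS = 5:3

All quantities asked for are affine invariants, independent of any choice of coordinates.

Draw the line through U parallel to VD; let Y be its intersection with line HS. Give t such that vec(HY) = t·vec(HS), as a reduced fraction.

t = -3

Work in coordinates with C = (0, 0), U = (1, 0), H = (0, 1), V = (-1, 4).
1. S lies on line VC with VS:SC = 3:5 ⇒ S = (-5/8, 5/2)
2. D lies on line VS with VD:DS = 5:3 ⇒ D = (-49/64, 49/16)
through U parallel to VD: direction (15/64, -15/16); meets HS at Y = (15/8, -7/2)
Y = H + t·(S−H) with t = -3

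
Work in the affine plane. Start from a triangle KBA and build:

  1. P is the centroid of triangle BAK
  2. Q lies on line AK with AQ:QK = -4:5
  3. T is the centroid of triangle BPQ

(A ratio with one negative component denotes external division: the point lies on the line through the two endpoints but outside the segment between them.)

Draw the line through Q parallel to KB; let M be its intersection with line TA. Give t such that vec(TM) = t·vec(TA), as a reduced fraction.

Assign K = (0, 0), B = (1, 0), A = (0, 1) — the answer is frame-independent, so this choice is without loss of generality.
1. P is the centroid of triangle BAK ⇒ P = (1/3, 1/3)
2. Q lies on line AK with AQ:QK = -4:5 ⇒ Q = (0, 5)
3. T is the centroid of triangle BPQ ⇒ T = (4/9, 16/9)
through Q parallel to KB: direction (1, 0); meets TA at M = (16/7, 5)
M = T + t·(A−T) with t = -29/7

t = -29/7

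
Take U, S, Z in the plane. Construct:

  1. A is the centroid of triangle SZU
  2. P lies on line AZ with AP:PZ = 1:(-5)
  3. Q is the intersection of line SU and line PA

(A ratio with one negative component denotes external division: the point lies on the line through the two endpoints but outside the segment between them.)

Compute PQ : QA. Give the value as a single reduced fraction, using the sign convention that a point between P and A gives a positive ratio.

Assign U = (0, 0), S = (1, 0), Z = (0, 1) — the answer is frame-independent, so this choice is without loss of generality.
1. A is the centroid of triangle SZU ⇒ A = (1/3, 1/3)
2. P lies on line AZ with AP:PZ = 1:(-5) ⇒ P = (5/12, 1/6)
3. Q is the intersection of line SU and line PA ⇒ Q = (1/2, 0)
Q = P + t·(A−P) with t = -1, so PQ:QA = t:(1−t) = -1:2

PQ:QA = -1/2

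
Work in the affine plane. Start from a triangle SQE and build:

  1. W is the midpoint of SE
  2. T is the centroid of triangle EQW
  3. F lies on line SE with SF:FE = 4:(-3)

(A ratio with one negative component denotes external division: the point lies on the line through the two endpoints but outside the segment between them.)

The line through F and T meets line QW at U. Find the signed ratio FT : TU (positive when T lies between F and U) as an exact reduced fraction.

FT:TU = 20

Choose coordinates S = (0, 0), Q = (1, 0), E = (0, 1).
1. W is the midpoint of SE ⇒ W = (0, 1/2)
2. T is the centroid of triangle EQW ⇒ T = (1/3, 1/2)
3. F lies on line SE with SF:FE = 4:(-3) ⇒ F = (0, 4)
line FT meets QW at U = (7/20, 13/40)
T = F + t·(U−F) with t = 20/21, so FT:TU = 20/21:1/21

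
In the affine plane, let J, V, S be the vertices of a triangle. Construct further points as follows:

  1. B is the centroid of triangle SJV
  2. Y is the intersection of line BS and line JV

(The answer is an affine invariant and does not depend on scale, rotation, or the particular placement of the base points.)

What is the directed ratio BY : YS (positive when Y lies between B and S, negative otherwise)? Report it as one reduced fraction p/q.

Set J = (0, 0), V = (1, 0), S = (0, 1); any affine frame gives the same invariant.
1. B is the centroid of triangle SJV ⇒ B = (1/3, 1/3)
2. Y is the intersection of line BS and line JV ⇒ Y = (1/2, 0)
Y = B + t·(S−B) with t = -1/2, so BY:YS = t:(1−t) = -1/2:3/2

BY:YS = -1/3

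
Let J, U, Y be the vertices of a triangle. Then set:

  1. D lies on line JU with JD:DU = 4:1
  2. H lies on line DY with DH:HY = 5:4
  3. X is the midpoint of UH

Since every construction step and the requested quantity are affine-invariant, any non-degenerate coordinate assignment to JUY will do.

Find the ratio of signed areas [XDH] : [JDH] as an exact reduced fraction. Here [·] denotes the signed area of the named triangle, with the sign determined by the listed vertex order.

[XDH]:[JDH] = -1/8

Set J = (0, 0), U = (1, 0), Y = (0, 1); any affine frame gives the same invariant.
1. D lies on line JU with JD:DU = 4:1 ⇒ D = (4/5, 0)
2. H lies on line DY with DH:HY = 5:4 ⇒ H = (16/45, 5/9)
3. X is the midpoint of UH ⇒ X = (61/90, 5/18)
2·[XDH] = -1/18, 2·[JDH] = 4/9
[XDH]:[JDH] = -1/18:4/9 = -1/8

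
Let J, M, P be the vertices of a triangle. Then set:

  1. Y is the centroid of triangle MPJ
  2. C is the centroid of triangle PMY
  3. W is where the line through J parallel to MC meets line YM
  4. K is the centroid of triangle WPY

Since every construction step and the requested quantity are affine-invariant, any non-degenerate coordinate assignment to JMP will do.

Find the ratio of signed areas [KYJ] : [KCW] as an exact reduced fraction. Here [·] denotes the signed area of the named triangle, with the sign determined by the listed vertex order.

[KYJ]:[KCW] = 3

Work in coordinates with J = (0, 0), M = (1, 0), P = (0, 1).
1. Y is the centroid of triangle MPJ ⇒ Y = (1/3, 1/3)
2. C is the centroid of triangle PMY ⇒ C = (4/9, 4/9)
3. W is where the line through J parallel to MC meets line YM ⇒ W = (-5/3, 4/3)
4. K is the centroid of triangle WPY ⇒ K = (-4/9, 8/9)
2·[KYJ] = -4/9, 2·[KCW] = -4/27
[KYJ]:[KCW] = -4/9:-4/27 = 3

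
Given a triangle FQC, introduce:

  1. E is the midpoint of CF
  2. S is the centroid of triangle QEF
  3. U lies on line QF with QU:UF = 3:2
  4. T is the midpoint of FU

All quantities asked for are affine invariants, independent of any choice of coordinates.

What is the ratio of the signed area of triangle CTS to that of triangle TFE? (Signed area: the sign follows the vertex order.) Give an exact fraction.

Assign F = (0, 0), Q = (1, 0), C = (0, 1) — the answer is frame-independent, so this choice is without loss of generality.
1. E is the midpoint of CF ⇒ E = (0, 1/2)
2. S is the centroid of triangle QEF ⇒ S = (1/3, 1/6)
3. U lies on line QF with QU:UF = 3:2 ⇒ U = (2/5, 0)
4. T is the midpoint of FU ⇒ T = (1/5, 0)
2·[CTS] = 1/6, 2·[TFE] = -1/10
[CTS]:[TFE] = 1/6:-1/10 = -5/3

[CTS]:[TFE] = -5/3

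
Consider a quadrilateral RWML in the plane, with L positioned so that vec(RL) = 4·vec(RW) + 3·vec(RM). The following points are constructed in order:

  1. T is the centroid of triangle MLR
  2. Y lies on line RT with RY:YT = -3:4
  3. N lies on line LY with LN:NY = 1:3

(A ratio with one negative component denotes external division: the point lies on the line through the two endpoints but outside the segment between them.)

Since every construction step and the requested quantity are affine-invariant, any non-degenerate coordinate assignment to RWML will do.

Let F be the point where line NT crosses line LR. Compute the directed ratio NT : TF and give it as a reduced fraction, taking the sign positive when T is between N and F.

Set R = (0, 0), W = (1, 0), M = (0, 1), L = (4, 3); any affine frame gives the same invariant.
1. T is the centroid of triangle MLR ⇒ T = (4/3, 4/3)
2. Y lies on line RT with RY:YT = -3:4 ⇒ Y = (-4, -4)
3. N lies on line LY with LN:NY = 1:3 ⇒ N = (2, 5/4)
line NT meets LR at F = (12/7, 9/7)
T = N + t·(F−N) with t = 7/3, so NT:TF = 7/3:-4/3

NT:TF = -7/4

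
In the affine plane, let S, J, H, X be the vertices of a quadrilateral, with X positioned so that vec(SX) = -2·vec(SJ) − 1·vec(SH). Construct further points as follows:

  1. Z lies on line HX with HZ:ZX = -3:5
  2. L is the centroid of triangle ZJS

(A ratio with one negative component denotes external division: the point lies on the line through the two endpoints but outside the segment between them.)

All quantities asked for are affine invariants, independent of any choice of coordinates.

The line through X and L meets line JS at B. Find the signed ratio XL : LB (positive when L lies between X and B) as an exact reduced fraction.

Set S = (0, 0), J = (1, 0), H = (0, 1), X = (-2, -1); any affine frame gives the same invariant.
1. Z lies on line HX with HZ:ZX = -3:5 ⇒ Z = (3, 4)
2. L is the centroid of triangle ZJS ⇒ L = (4/3, 4/3)
line XL meets JS at B = (-4/7, 0)
L = X + t·(B−X) with t = 7/3, so XL:LB = 7/3:-4/3

XL:LB = -7/4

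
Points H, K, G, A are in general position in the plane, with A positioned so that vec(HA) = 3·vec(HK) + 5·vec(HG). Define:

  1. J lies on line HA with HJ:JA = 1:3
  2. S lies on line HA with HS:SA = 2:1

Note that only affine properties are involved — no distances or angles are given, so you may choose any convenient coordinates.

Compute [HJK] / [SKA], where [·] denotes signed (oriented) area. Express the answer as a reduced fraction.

Assign H = (0, 0), K = (1, 0), G = (0, 1), A = (3, 5) — the answer is frame-independent, so this choice is without loss of generality.
1. J lies on line HA with HJ:JA = 1:3 ⇒ J = (3/4, 5/4)
2. S lies on line HA with HS:SA = 2:1 ⇒ S = (2, 10/3)
2·[HJK] = -5/4, 2·[SKA] = 5/3
[HJK]:[SKA] = -5/4:5/3 = -3/4

[HJK]:[SKA] = -3/4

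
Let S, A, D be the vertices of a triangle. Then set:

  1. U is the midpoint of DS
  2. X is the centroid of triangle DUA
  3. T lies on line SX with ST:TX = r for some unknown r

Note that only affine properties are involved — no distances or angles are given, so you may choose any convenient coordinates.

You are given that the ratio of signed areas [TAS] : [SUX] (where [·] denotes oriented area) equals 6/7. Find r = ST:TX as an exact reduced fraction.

Assign S = (0, 0), A = (1, 0), D = (0, 1) — the answer is frame-independent, so this choice is without loss of generality.
1. U is the midpoint of DS ⇒ U = (0, 1/2)
2. X is the centroid of triangle DUA ⇒ X = (1/3, 1/2)
3. With ST:TX = r, write λ = r/(r+1) so T = S + λ·(X−S); T is affine-linear in λ
Every point depending on T is an affine combination of T and λ-independent points, so each such coordinate is linear in λ; the λ² term in each signed area is a multiple of (X−S)×(X−S) = 0, so 2·[TAS] and 2·[SUX] are each linear in λ. Evaluating at λ=0 and λ=1:
  2·[TAS] = -1/2·λ,   2·[SUX] = -1/6
So [TAS]:[SUX] = (-1/2·λ) / (-1/6). Setting this equal to 6/7:
  -1/2·λ = 6/7·(-1/6)  ⇒  λ = 2/7
Then r = λ/(1−λ) = (2/7)/(5/7) = 2/5. Check: with r = 2/5, T = (2/21, 1/7) and [TAS]:[SUX] = 6/7 as required.

r = 2/5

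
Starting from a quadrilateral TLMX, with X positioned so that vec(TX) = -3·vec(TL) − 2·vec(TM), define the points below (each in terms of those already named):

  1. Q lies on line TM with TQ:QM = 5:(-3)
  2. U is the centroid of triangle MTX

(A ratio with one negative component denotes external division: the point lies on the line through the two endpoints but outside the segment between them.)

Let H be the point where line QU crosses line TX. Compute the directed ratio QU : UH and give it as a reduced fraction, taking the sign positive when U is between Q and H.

QU:UH = 13/2

Set T = (0, 0), L = (1, 0), M = (0, 1), X = (-3, -2); any affine frame gives the same invariant.
1. Q lies on line TM with TQ:QM = 5:(-3) ⇒ Q = (0, 5/2)
2. U is the centroid of triangle MTX ⇒ U = (-1, -1/3)
line QU meets TX at H = (-15/13, -10/13)
U = Q + t·(H−Q) with t = 13/15, so QU:UH = 13/15:2/15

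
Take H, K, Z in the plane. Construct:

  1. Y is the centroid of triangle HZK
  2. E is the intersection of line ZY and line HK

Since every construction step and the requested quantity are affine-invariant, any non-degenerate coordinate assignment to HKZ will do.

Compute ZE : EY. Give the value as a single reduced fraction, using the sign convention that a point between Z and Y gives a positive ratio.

Work in coordinates with H = (0, 0), K = (1, 0), Z = (0, 1).
1. Y is the centroid of triangle HZK ⇒ Y = (1/3, 1/3)
2. E is the intersection of line ZY and line HK ⇒ E = (1/2, 0)
E = Z + t·(Y−Z) with t = 3/2, so ZE:EY = t:(1−t) = 3/2:-1/2

ZE:EY = -3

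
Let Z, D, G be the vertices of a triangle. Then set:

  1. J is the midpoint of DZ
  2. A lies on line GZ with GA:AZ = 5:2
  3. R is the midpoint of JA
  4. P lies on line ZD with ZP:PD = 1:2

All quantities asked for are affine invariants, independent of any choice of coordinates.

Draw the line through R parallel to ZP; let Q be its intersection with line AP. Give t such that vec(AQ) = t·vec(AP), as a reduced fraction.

t = 1/2

Choose coordinates Z = (0, 0), D = (1, 0), G = (0, 1).
1. J is the midpoint of DZ ⇒ J = (1/2, 0)
2. A lies on line GZ with GA:AZ = 5:2 ⇒ A = (0, 2/7)
3. R is the midpoint of JA ⇒ R = (1/4, 1/7)
4. P lies on line ZD with ZP:PD = 1:2 ⇒ P = (1/3, 0)
through R parallel to ZP: direction (1/3, 0); meets AP at Q = (1/6, 1/7)
Q = A + t·(P−A) with t = 1/2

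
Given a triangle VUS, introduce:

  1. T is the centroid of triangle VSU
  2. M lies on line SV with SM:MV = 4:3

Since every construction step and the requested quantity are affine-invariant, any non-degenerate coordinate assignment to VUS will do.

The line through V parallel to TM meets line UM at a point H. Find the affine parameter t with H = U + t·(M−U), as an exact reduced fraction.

t = -2

Assign V = (0, 0), U = (1, 0), S = (0, 1) — the answer is frame-independent, so this choice is without loss of generality.
1. T is the centroid of triangle VSU ⇒ T = (1/3, 1/3)
2. M lies on line SV with SM:MV = 4:3 ⇒ M = (0, 3/7)
through V parallel to TM: direction (-1/3, 2/21); meets UM at H = (3, -6/7)
H = U + t·(M−U) with t = -2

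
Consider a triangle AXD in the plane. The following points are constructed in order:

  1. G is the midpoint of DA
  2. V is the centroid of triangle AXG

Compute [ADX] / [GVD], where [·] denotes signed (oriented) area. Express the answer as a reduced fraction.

Work in coordinates with A = (0, 0), X = (1, 0), D = (0, 1).
1. G is the midpoint of DA ⇒ G = (0, 1/2)
2. V is the centroid of triangle AXG ⇒ V = (1/3, 1/6)
2·[ADX] = -1, 2·[GVD] = 1/6
[ADX]:[GVD] = -1:1/6 = -6

[ADX]:[GVD] = -6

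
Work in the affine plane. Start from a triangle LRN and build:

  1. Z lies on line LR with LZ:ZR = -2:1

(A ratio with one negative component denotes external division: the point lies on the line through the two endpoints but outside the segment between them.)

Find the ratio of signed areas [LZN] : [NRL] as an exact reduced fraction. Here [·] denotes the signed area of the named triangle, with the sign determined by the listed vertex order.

[LZN]:[NRL] = -2

Assign L = (0, 0), R = (1, 0), N = (0, 1) — the answer is frame-independent, so this choice is without loss of generality.
1. Z lies on line LR with LZ:ZR = -2:1 ⇒ Z = (2, 0)
2·[LZN] = 2, 2·[NRL] = -1
[LZN]:[NRL] = 2:-1 = -2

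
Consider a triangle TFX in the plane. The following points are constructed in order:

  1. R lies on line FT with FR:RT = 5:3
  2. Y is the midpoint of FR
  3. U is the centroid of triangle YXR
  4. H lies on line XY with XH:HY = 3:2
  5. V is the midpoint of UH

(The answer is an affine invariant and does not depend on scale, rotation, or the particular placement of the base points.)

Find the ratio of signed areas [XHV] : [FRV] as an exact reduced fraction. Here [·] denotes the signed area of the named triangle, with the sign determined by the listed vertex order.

[XHV]:[FRV] = 3/22

Choose coordinates T = (0, 0), F = (1, 0), X = (0, 1).
1. R lies on line FT with FR:RT = 5:3 ⇒ R = (3/8, 0)
2. Y is the midpoint of FR ⇒ Y = (11/16, 0)
3. U is the centroid of triangle YXR ⇒ U = (17/48, 1/3)
4. H lies on line XY with XH:HY = 3:2 ⇒ H = (33/80, 2/5)
5. V is the midpoint of UH ⇒ V = (23/60, 11/30)
2·[XHV] = -1/32, 2·[FRV] = -11/48
[XHV]:[FRV] = -1/32:-11/48 = 3/22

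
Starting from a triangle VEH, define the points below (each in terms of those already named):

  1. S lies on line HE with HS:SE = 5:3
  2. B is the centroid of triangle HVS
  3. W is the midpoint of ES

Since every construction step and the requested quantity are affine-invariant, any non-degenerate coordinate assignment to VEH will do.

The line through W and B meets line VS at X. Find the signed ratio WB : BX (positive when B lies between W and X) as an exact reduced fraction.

Choose coordinates V = (0, 0), E = (1, 0), H = (0, 1).
1. S lies on line HE with HS:SE = 5:3 ⇒ S = (5/8, 3/8)
2. B is the centroid of triangle HVS ⇒ B = (5/24, 11/24)
3. W is the midpoint of ES ⇒ W = (13/16, 3/16)
line WB meets VS at X = (10/19, 6/19)
B = W + t·(X−W) with t = 19/9, so WB:BX = 19/9:-10/9

WB:BX = -19/10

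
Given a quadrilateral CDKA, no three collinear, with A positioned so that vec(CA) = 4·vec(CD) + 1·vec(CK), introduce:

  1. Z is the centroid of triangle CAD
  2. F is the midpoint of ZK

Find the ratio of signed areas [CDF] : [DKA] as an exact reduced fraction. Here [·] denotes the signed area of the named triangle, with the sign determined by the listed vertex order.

[CDF]:[DKA] = -1/6

Work in coordinates with C = (0, 0), D = (1, 0), K = (0, 1), A = (4, 1).
1. Z is the centroid of triangle CAD ⇒ Z = (5/3, 1/3)
2. F is the midpoint of ZK ⇒ F = (5/6, 2/3)
2·[CDF] = 2/3, 2·[DKA] = -4
[CDF]:[DKA] = 2/3:-4 = -1/6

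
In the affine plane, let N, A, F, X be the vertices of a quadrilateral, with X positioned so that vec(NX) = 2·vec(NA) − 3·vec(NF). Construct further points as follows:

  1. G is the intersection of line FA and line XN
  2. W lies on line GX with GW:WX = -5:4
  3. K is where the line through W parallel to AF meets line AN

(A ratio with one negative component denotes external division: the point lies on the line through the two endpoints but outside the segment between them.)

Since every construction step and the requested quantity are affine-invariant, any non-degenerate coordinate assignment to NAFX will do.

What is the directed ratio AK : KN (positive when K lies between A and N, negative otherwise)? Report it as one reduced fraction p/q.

AK:KN = -10/9

Set N = (0, 0), A = (1, 0), F = (0, 1), X = (2, -3); any affine frame gives the same invariant.
1. G is the intersection of line FA and line XN ⇒ G = (-2, 3)
2. W lies on line GX with GW:WX = -5:4 ⇒ W = (18, -27)
3. K is where the line through W parallel to AF meets line AN ⇒ K = (-9, 0)
K = A + t·(N−A) with t = 10, so AK:KN = t:(1−t) = 10:-9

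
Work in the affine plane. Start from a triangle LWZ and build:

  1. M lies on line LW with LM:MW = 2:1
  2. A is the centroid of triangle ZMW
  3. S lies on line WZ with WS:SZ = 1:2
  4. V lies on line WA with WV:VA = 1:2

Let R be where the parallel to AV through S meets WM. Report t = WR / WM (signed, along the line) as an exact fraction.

Set L = (0, 0), W = (1, 0), Z = (0, 1); any affine frame gives the same invariant.
1. M lies on line LW with LM:MW = 2:1 ⇒ M = (2/3, 0)
2. A is the centroid of triangle ZMW ⇒ A = (5/9, 1/3)
3. S lies on line WZ with WS:SZ = 1:2 ⇒ S = (2/3, 1/3)
4. V lies on line WA with WV:VA = 1:2 ⇒ V = (23/27, 1/9)
through S parallel to AV: direction (8/27, -2/9); meets WM at R = (10/9, 0)
R = W + t·(M−W) with t = -1/3

t = -1/3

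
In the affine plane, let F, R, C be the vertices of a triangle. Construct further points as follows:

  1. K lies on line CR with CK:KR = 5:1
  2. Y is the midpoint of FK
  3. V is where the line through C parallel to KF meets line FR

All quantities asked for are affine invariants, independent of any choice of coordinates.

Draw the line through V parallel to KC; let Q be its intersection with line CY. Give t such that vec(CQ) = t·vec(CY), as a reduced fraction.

Set F = (0, 0), R = (1, 0), C = (0, 1); any affine frame gives the same invariant.
1. K lies on line CR with CK:KR = 5:1 ⇒ K = (5/6, 1/6)
2. Y is the midpoint of FK ⇒ Y = (5/12, 1/12)
3. V is where the line through C parallel to KF meets line FR ⇒ V = (-5, 0)
through V parallel to KC: direction (-5/6, 5/6); meets CY at Q = (5, -10)
Q = C + t·(Y−C) with t = 12

t = 12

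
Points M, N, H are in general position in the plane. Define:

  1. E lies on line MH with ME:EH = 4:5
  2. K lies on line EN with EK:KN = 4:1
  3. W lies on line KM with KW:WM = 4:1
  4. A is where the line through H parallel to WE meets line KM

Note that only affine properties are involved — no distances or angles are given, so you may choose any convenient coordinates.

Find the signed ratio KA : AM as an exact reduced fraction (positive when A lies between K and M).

Assign M = (0, 0), N = (1, 0), H = (0, 1) — the answer is frame-independent, so this choice is without loss of generality.
1. E lies on line MH with ME:EH = 4:5 ⇒ E = (0, 4/9)
2. K lies on line EN with EK:KN = 4:1 ⇒ K = (4/5, 4/45)
3. W lies on line KM with KW:WM = 4:1 ⇒ W = (4/25, 4/225)
4. A is where the line through H parallel to WE meets line KM ⇒ A = (9/25, 1/25)
A = K + t·(M−K) with t = 11/20, so KA:AM = t:(1−t) = 11/20:9/20

KA:AM = 11/9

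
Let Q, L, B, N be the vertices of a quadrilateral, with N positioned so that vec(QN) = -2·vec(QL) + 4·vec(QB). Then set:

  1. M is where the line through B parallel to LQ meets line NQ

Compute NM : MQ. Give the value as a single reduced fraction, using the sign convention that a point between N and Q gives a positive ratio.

NM:MQ = 3

Choose coordinates Q = (0, 0), L = (1, 0), B = (0, 1), N = (-2, 4).
1. M is where the line through B parallel to LQ meets line NQ ⇒ M = (-1/2, 1)
M = N + t·(Q−N) with t = 3/4, so NM:MQ = t:(1−t) = 3/4:1/4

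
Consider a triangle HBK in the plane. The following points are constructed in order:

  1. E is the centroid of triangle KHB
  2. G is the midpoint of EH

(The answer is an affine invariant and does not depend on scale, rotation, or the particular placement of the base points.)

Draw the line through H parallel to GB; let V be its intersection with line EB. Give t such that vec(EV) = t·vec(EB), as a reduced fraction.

t = 2

Set H = (0, 0), B = (1, 0), K = (0, 1); any affine frame gives the same invariant.
1. E is the centroid of triangle KHB ⇒ E = (1/3, 1/3)
2. G is the midpoint of EH ⇒ G = (1/6, 1/6)
through H parallel to GB: direction (5/6, -1/6); meets EB at V = (5/3, -1/3)
V = E + t·(B−E) with t = 2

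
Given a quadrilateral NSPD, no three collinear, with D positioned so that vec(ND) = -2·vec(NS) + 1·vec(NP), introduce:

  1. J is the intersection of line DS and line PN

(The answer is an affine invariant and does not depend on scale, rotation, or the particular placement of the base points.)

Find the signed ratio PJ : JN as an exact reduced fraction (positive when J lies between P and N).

PJ:JN = 2

Work in coordinates with N = (0, 0), S = (1, 0), P = (0, 1), D = (-2, 1).
1. J is the intersection of line DS and line PN ⇒ J = (0, 1/3)
J = P + t·(N−P) with t = 2/3, so PJ:JN = t:(1−t) = 2/3:1/3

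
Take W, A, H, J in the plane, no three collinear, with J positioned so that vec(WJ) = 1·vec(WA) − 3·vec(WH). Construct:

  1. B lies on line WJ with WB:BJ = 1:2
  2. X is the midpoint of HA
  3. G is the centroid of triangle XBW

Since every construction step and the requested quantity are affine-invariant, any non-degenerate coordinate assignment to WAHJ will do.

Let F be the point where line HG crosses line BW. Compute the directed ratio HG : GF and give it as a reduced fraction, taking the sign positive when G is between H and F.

Work in coordinates with W = (0, 0), A = (1, 0), H = (0, 1), J = (1, -3).
1. B lies on line WJ with WB:BJ = 1:2 ⇒ B = (1/3, -1)
2. X is the midpoint of HA ⇒ X = (1/2, 1/2)
3. G is the centroid of triangle XBW ⇒ G = (5/18, -1/6)
line HG meets BW at F = (5/6, -5/2)
G = H + t·(F−H) with t = 1/3, so HG:GF = 1/3:2/3

HG:GF = 1/2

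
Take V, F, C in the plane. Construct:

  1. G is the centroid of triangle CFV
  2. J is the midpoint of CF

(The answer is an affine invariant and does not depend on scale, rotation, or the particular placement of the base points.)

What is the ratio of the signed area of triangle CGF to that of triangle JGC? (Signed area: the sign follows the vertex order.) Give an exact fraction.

Choose coordinates V = (0, 0), F = (1, 0), C = (0, 1).
1. G is the centroid of triangle CFV ⇒ G = (1/3, 1/3)
2. J is the midpoint of CF ⇒ J = (1/2, 1/2)
2·[CGF] = 1/3, 2·[JGC] = -1/6
[CGF]:[JGC] = 1/3:-1/6 = -2

[CGF]:[JGC] = -2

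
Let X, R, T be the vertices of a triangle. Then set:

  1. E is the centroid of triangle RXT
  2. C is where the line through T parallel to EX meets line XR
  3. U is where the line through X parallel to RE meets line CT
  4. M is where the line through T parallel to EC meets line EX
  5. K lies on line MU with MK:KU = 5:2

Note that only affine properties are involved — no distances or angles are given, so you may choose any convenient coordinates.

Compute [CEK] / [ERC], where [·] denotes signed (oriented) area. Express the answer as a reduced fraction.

Assign X = (0, 0), R = (1, 0), T = (0, 1) — the answer is frame-independent, so this choice is without loss of generality.
1. E is the centroid of triangle RXT ⇒ E = (1/3, 1/3)
2. C is where the line through T parallel to EX meets line XR ⇒ C = (-1, 0)
3. U is where the line through X parallel to RE meets line CT ⇒ U = (-2/3, 1/3)
4. M is where the line through T parallel to EC meets line EX ⇒ M = (4/3, 4/3)
5. K lies on line MU with MK:KU = 5:2 ⇒ K = (-2/21, 13/21)
2·[CEK] = 11/21, 2·[ERC] = -2/3
[CEK]:[ERC] = 11/21:-2/3 = -11/14

[CEK]:[ERC] = -11/14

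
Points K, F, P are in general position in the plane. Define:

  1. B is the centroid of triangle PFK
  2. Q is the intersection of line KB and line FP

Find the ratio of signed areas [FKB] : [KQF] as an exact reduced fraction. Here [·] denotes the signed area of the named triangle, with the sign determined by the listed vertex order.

Set K = (0, 0), F = (1, 0), P = (0, 1); any affine frame gives the same invariant.
1. B is the centroid of triangle PFK ⇒ B = (1/3, 1/3)
2. Q is the intersection of line KB and line FP ⇒ Q = (1/2, 1/2)
2·[FKB] = -1/3, 2·[KQF] = -1/2
[FKB]:[KQF] = -1/3:-1/2 = 2/3

[FKB]:[KQF] = 2/3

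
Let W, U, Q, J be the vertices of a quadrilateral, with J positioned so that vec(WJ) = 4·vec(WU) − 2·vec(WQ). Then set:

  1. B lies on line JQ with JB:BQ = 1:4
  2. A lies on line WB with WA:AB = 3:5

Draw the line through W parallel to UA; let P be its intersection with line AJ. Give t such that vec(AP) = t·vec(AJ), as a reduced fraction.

Work in coordinates with W = (0, 0), U = (1, 0), Q = (0, 1), J = (4, -2).
1. B lies on line JQ with JB:BQ = 1:4 ⇒ B = (16/5, -7/5)
2. A lies on line WB with WA:AB = 3:5 ⇒ A = (6/5, -21/40)
through W parallel to UA: direction (1/5, -21/40); meets AJ at P = (-12/235, 63/470)
P = A + t·(J−A) with t = -21/47

t = -21/47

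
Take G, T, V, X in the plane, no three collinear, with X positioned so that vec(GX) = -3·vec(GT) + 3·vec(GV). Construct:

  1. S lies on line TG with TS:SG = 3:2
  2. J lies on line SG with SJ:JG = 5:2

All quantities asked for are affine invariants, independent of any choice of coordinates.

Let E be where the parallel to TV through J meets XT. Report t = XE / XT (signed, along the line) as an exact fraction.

t = 4/35

Work in coordinates with G = (0, 0), T = (1, 0), V = (0, 1), X = (-3, 3).
1. S lies on line TG with TS:SG = 3:2 ⇒ S = (2/5, 0)
2. J lies on line SG with SJ:JG = 5:2 ⇒ J = (4/35, 0)
through J parallel to TV: direction (-1, 1); meets XT at E = (-89/35, 93/35)
E = X + t·(T−X) with t = 4/35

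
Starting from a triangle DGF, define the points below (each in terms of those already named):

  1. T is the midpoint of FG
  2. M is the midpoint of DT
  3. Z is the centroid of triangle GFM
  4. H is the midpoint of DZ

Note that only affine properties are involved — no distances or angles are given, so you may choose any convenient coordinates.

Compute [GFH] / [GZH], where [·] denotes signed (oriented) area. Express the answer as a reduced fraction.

Choose coordinates D = (0, 0), G = (1, 0), F = (0, 1).
1. T is the midpoint of FG ⇒ T = (1/2, 1/2)
2. M is the midpoint of DT ⇒ M = (1/4, 1/4)
3. Z is the centroid of triangle GFM ⇒ Z = (5/12, 5/12)
4. H is the midpoint of DZ ⇒ H = (5/24, 5/24)
2·[GFH] = 7/12, 2·[GZH] = 5/24
[GFH]:[GZH] = 7/12:5/24 = 14/5

[GFH]:[GZH] = 14/5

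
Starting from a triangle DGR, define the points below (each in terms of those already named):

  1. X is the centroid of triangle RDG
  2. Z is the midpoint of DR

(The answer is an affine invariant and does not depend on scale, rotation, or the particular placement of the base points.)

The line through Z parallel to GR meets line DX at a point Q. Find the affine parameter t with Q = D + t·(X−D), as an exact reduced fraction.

Set D = (0, 0), G = (1, 0), R = (0, 1); any affine frame gives the same invariant.
1. X is the centroid of triangle RDG ⇒ X = (1/3, 1/3)
2. Z is the midpoint of DR ⇒ Z = (0, 1/2)
through Z parallel to GR: direction (-1, 1); meets DX at Q = (1/4, 1/4)
Q = D + t·(X−D) with t = 3/4

t = 3/4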